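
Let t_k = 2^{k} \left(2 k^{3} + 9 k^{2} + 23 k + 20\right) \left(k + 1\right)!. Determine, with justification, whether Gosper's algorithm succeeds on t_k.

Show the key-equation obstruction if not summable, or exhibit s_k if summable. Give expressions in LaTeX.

Yes. s_k = 2^{k} \left(k^{2} + k + 4\right) \left(k + 1\right)!.

Compute t_(k+1)/t_k: get 2*(2*k**4 + 19*k**3 + 77*k**2 + 148*k + 108)/(2*k**3 + 9*k**2 + 23*k + 20).
Factor: A=2*k + 4; B=1; C=k**3 + 9*k**2/2 + 23*k/2 + 10.
Set up (2*k + 4)·f(k+1) − (1)·f(k) − (k**3 + 9*k**2/2 + 23*k/2 + 10) = 0.
Degrees (1,0,3) ⇒ d ≤ 2.
Coefficient equations give f(k) = (k**2 + k + 4)/2.
Then R = B(k−1)f/C = (k**2 + k + 4)/(2*k**3 + 9*k**2 + 23*k + 20), so s_k = R(k)·t_k = 2**k*(k**2 + k + 4)*factorial(k + 1).
Verify: 2**k*(2*k**3 + 9*k**2 + 23*k + 20)*factorial(k + 1) matches t_k.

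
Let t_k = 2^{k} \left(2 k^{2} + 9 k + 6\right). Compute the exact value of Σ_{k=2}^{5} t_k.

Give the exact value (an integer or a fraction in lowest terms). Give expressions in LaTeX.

Σ = 4952

The ratio is 2*(2*k**2 + 13*k + 17)/(2*k**2 + 9*k + 6).
Normal form (A,B,C) = (2, 1, k**2 + 9*k/2 + 3).
Solve (2)·f(k+1) − (1)·f(k) = k**2 + 9*k/2 + 3.
d = 2 from the (0,0,2) case.
Match coefficients ⇒ f(k) = k*(2*k + 1)/2.
R(k) = B(k−1)·f(k)/C(k) = k*(2*k + 1)/(2*k**2 + 9*k + 6); s_k = R·t_k = 2**k*k*(2*k + 1).
Verify: 2**k*(2*k**2 + 9*k + 6) matches t_k.
Evaluate s at k=6 and k=2: 4992 and 40; difference 4952.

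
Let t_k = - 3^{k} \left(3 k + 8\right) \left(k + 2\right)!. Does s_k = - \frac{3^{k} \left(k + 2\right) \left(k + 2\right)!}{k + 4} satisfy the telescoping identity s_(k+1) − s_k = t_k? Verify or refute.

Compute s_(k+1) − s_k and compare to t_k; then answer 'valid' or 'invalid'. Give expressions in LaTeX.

Invalid: residual \frac{2 \cdot 3^{k} \left(3 k^{2} + 20 k + 31\right) \left(k + 2\right)!}{\left(k + 4\right) \left(k + 5\right)} ≠ 0.

s_(k+1) = -3**(k + 1)*(k + 3)*factorial(k + 3)/(k + 5)
s_(k+1) − s_k = -3**k*(3*k**3 + 29*k**2 + 92*k + 98)*factorial(k + 2)/((k + 4)*(k + 5))
(s_(k+1) − s_k) − t_k = 2*3**k*(3*k**2 + 20*k + 31)*factorial(k + 2)/((k + 4)*(k + 5))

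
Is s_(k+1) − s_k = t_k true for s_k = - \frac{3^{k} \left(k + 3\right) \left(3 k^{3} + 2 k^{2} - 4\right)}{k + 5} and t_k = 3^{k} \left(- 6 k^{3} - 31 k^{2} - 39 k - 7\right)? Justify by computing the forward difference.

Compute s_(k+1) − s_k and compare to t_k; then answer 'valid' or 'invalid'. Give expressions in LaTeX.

Invalid: residual \frac{3^{k} \left(12 k^{4} + 116 k^{3} + 384 k^{2} + 404 k + 78\right)}{k^{2} + 11 k + 30} ≠ 0.

s_(k+1) = -3**(k + 1)*(k + 4)*(3*(k + 1)**3 + 2*(k + 1)**2 - 4)/(k + 6)
s_(k+1) − s_k = 3**k*(-6*k**5 - 85*k**4 - 444*k**3 - 982*k**2 - 843*k - 132)/(k**2 + 11*k + 30)
(s_(k+1) − s_k) − t_k = 3**k*(12*k**4 + 116*k**3 + 384*k**2 + 404*k + 78)/(k**2 + 11*k + 30)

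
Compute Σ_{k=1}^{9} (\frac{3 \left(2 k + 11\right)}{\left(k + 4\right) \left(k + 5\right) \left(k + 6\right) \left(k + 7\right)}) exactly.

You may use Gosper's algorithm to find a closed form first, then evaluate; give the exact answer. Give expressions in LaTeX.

Σ = 81/1120

t_(k+1)/t_k = (k + 4)*(2*k + 13)/((k + 8)*(2*k + 11)).
Gosper form: A/B · C(k+1)/C(k) with A=k + 4, B=k + 8, C=k + 11/2.
Set up (k + 4)·f(k+1) − (k + 7)·f(k) − (k + 11/2) = 0.
Degrees (1,1,1) ⇒ d ≤ 3.
A polynomial solution: f(k) = k*(k + 5)*(k + 10)/48.
R(k) = B(k−1)·f(k)/C(k) = k*(k + 5)*(k + 7)*(k + 10)/(24*(2*k + 11)); s_k = R·t_k = k*(k + 10)/(8*(k**2 + 10*k + 24)).
Δs = 3*(2*k + 11)/(k**4 + 22*k**3 + 179*k**2 + 638*k + 840), as required.
Evaluate s at k=10 and k=1: 25/224 and 11/280; difference 81/1120.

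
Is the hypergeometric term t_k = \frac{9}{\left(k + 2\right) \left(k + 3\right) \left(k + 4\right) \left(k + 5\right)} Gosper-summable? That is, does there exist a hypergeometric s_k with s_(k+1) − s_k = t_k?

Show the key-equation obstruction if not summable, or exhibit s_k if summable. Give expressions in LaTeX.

Yes. s_k = \frac{k \left(k^{2} + 9 k + 26\right)}{8 \left(k + 2\right) \left(k + 3\right) \left(k + 4\right)}.

Step 1: r(k) = (k + 2)/(k + 6).
Factor: A=k + 2; B=k + 6; C=1.
Key eq: (k + 2)·f(k+1) = (k + 5)·f(k) + (1).
From deg A=1, deg B=1, deg C=0: d=3.
A polynomial solution: f(k) = k*(k**2 + 9*k + 26)/72.
R(k) = B(k−1)·f(k)/C(k) = k*(k + 5)*(k**2 + 9*k + 26)/72; s_k = R·t_k = k*(k**2 + 9*k + 26)/(8*(k + 2)*(k + 3)*(k + 4)).
Verify: 9/(k**4 + 14*k**3 + 71*k**2 + 154*k + 120) matches t_k.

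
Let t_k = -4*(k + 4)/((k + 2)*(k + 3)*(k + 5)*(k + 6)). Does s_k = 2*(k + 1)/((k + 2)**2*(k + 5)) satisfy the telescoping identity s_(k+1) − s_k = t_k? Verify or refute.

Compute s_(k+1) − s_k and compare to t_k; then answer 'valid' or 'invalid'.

s_(k+1) = 2*(k + 2)/((k + 3)**2*(k + 6))
s_(k+1) − s_k = 2*(-(k + 1)*(k + 3)**2*(k + 6) + (k + 2)**3*(k + 5))/((k + 2)**2*(k + 3)**2*(k + 5)*(k + 6))
(s_(k+1) − s_k) − t_k = 2*(3*k**2 + 21*k + 34)/(k**6 + 21*k**5 + 177*k**4 + 767*k**3 + 1806*k**2 + 2196*k + 1080)

Invalid: residual 2*(3*k**2 + 21*k + 34)/(k**6 + 21*k**5 + 177*k**4 + 767*k**3 + 1806*k**2 + 2196*k + 1080) ≠ 0.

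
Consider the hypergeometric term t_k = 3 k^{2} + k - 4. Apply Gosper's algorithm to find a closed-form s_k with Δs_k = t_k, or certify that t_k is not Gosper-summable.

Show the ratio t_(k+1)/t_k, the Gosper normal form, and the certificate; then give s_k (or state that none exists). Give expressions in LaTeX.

s_k = k \left(k^{2} - k - 4\right)

t_(k+1)/t_k = k*(3*k + 7)/(3*k**2 + k - 4).
Take A(k)=1, B(k)=1, C(k)=k**2 + k/3 - 4/3.
f must satisfy (1)·f(k+1) − (1)·f(k) = k**2 + k/3 - 4/3.
deg f ≤ 3 (via 0,0,2).
Coefficient equations give f(k) = k*(k**2 - k - 4)/3.
Get s_k = R·t_k = k*(k**2 - k - 4) with R(k) = B(k−1)f(k)/C(k) = k*(k**2 - k - 4)/((k - 1)*(3*k + 4)).
Verify: 3*k**2 + k - 4 matches t_k.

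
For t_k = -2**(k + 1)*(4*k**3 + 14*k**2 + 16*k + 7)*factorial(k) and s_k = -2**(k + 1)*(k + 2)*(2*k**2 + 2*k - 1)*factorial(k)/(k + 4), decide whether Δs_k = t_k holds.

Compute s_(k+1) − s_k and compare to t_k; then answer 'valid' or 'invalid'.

s_(k+1) = -2**(k + 2)*(k + 3)*(2*k**2 + 6*k + 3)*factorial(k + 1)/(k + 5)
s_(k+1) − s_k = -2**(k + 1)*(4*k**5 + 42*k**4 + 162*k**3 + 291*k**2 + 245*k + 82)*factorial(k)/((k + 4)*(k + 5))
(s_(k+1) − s_k) − t_k = 2**(k + 2)*(4*k**4 + 30*k**3 + 70*k**2 + 69*k + 29)*factorial(k)/((k + 4)*(k + 5))

Invalid: residual 2**(k + 2)*(4*k**4 + 30*k**3 + 70*k**2 + 69*k + 29)*factorial(k)/((k + 4)*(k + 5)) ≠ 0.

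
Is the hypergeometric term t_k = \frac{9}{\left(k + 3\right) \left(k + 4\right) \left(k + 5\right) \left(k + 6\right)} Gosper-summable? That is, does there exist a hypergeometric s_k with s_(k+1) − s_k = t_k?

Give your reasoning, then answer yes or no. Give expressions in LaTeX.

Ratio r(k) = (k + 3)/(k + 7).
Gosper form: A/B · C(k+1)/C(k) with A=k + 3, B=k + 7, C=1.
f must satisfy (k + 3)·f(k+1) − (k + 6)·f(k) = 1.
d = 3 from the (1,1,0) case.
Coefficient equations give f(k) = k*(k**2 + 12*k + 47)/180.
Certificate R = B(k−1)f/C = k*(k + 6)*(k**2 + 12*k + 47)/180 gives s_k = k*(k**2 + 12*k + 47)/(20*(k + 3)*(k + 4)*(k + 5)).
Δs = 9/(k**4 + 18*k**3 + 119*k**2 + 342*k + 360), as required.

Yes. s_k = \frac{k \left(k^{2} + 12 k + 47\right)}{20 \left(k + 3\right) \left(k + 4\right) \left(k + 5\right)}.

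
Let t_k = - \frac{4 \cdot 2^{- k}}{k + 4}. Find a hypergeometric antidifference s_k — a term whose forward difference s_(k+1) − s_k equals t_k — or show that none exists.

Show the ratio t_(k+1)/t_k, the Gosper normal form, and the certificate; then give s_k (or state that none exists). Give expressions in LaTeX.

none — t_k is not Gosper-summable

Step 1: r(k) = (k + 4)/(2*(k + 5)).
A = k/2 + 2, B = k + 5, C = 1.
Key eq: (k/2 + 2)·f(k+1) = (k + 4)·f(k) + (1).
d = -1 from the (1,1,0) case.
Negative degree bound (-1): no f exists, t_k not Gosper-summable.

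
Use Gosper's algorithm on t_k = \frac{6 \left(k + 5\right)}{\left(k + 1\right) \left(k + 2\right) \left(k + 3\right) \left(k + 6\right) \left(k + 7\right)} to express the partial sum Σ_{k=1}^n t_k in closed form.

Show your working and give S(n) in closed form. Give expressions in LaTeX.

S(n) = \frac{n \left(n^{2} + 12 n + 41\right)}{21 \left(n^{3} + 12 n^{2} + 41 n + 42\right)}

t_(k+1)/t_k = (k + 1)*(k + 6)**2/((k + 4)*(k + 5)*(k + 8)).
A = k + 1, B = k + 8, C = k**3 + 14*k**2 + 65*k + 100.
Set up (k + 1)·f(k+1) − (k + 7)·f(k) − (k**3 + 14*k**2 + 65*k + 100) = 0.
deg f ≤ 6 (via 1,1,3).
A polynomial solution: f(k) = k*(k + 3)*(k + 4)**2*(k + 5)**2/36.
Get s_k = R·t_k = k*(k**2 + 9*k + 20)/(6*(k**3 + 9*k**2 + 20*k + 12)) with R(k) = B(k−1)f(k)/C(k) = k*(k + 3)*(k + 4)*(k + 7)/36.
Check: Δs_k = 6*(k + 5)/(k**5 + 19*k**4 + 131*k**3 + 401*k**2 + 540*k + 252). ✓
Σ_(k=1)^n t_k = s_(n+1) − s_(1) = ((n**3 + 12*n**2 + 41*n + 30)/(6*(n**3 + 12*n**2 + 41*n + 42))) − (5/42), i.e. n*(n**2 + 12*n + 41)/(21*(n**3 + 12*n**2 + 41*n + 42)).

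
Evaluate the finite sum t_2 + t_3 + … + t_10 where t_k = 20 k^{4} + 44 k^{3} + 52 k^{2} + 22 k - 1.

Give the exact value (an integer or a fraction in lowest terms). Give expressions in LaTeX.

The ratio is (20*k**4 + 124*k**3 + 304*k**2 + 338*k + 137)/(20*k**4 + 44*k**3 + 52*k**2 + 22*k - 1).
So A=1 and B=1, with C=k**4 + 11*k**3/5 + 13*k**2/5 + 11*k/10 - 1/20.
Need (1)·f(k+1) − (1)·f(k) = k**4 + 11*k**3/5 + 13*k**2/5 + 11*k/10 - 1/20.
Degrees (0,0,4) ⇒ d ≤ 5.
Solving with deg f ≤ 5: f(k) = k*(4*k**4 + k**3 + 2*k**2 - 4*k - 4)/20.
Get s_k = R·t_k = k*(4*k**4 + k**3 + 2*k**2 - 4*k - 4) with R(k) = B(k−1)f(k)/C(k) = k*(4*k**4 + k**3 + 2*k**2 - 4*k - 4)/(20*k**4 + 44*k**3 + 52*k**2 + 22*k - 1).
Verify: 20*k**4 + 44*k**3 + 52*k**2 + 22*k - 1 matches t_k.
Evaluate s at k=11 and k=2: 660979 and 136; difference 660843.

Σ = 660843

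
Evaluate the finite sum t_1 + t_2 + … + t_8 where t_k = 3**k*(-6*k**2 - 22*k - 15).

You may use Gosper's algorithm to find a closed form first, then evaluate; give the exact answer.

t_(k+1)/t_k = 3*(6*k**2 + 34*k + 43)/(6*k**2 + 22*k + 15).
Gosper form: A/B · C(k+1)/C(k) with A=3, B=1, C=k**2 + 11*k/3 + 5/2.
Key eq: (3)·f(k+1) = (1)·f(k) + (k**2 + 11*k/3 + 5/2).
deg f ≤ 2 (via 0,0,2).
Match coefficients ⇒ f(k) = k*(3*k + 2)/6.
Certificate R = B(k−1)f/C = k*(3*k + 2)/(6*k**2 + 22*k + 15) gives s_k = 3**k*k*(-3*k - 2).
s_(k+1) − s_k = 3**k*(-6*k**2 - 22*k - 15) = t_k.
Evaluate s at k=9 and k=1: -5137263 and -15; difference -5137248.

Σ = -5137248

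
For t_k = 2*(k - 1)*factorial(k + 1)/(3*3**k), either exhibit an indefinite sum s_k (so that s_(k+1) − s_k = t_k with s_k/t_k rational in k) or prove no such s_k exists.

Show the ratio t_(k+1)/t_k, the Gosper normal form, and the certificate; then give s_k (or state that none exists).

Compute t_(k+1)/t_k: get k*(k + 2)/(3*(k - 1)).
So A=k/3 + 2/3 and B=1, with C=k - 1.
Key eq: (k/3 + 2/3)·f(k+1) = (1)·f(k) + (k - 1).
d = 0 from the (1,0,1) case.
Match coefficients ⇒ f(k) = 3.
So s_k = (B(k−1)f/C)·t_k = (3/(k - 1))·t_k = 2*factorial(k + 1)/3**k.
Δs = 2*(k - 1)*factorial(k + 1)/(3*3**k), as required.

s_k = 2*factorial(k + 1)/3**k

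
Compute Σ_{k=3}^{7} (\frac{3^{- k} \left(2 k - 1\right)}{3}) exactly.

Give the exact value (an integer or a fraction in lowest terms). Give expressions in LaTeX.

Σ = 721/6561

The ratio is (2*k + 1)/(3*(2*k - 1)).
Factor: A=1/3; B=1; C=k - 1/2.
Need (1/3)·f(k+1) − (1)·f(k) = k - 1/2.
Bound: deg f ≤ 1.
Solve for f: f(k) = -3*k/2 (degree 1 ≤ 1).
Then R = B(k−1)f/C = -3*k/(2*k - 1), so s_k = R(k)·t_k = -k/3**k.
s_(k+1) − s_k = (2*k - 1)/(3*3**k) = t_k.
Evaluate s at k=8 and k=3: -8/6561 and -1/9; difference 721/6561.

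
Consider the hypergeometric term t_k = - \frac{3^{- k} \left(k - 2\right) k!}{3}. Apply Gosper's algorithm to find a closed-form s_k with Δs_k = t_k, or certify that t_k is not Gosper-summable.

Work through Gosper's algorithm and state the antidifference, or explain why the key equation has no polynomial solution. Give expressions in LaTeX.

Ratio r(k) = (k**2 - 1)/(3*(k - 2)).
So A=k/3 + 1/3 and B=1, with C=k - 2.
Need (k/3 + 1/3)·f(k+1) − (1)·f(k) = k - 2.
Degrees (1,0,1) ⇒ d ≤ 0.
Match coefficients ⇒ f(k) = 3.
R(k) = B(k−1)·f(k)/C(k) = 3/(k - 2); s_k = R·t_k = -factorial(k)/3**k.
s_(k+1) − s_k = -(k - 2)*factorial(k)/(3*3**k) = t_k.

s_k = - 3^{- k} k!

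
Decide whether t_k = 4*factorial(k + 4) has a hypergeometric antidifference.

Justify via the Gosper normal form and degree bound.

No — negative degree bound, so no certificate f.

t_(k+1)/t_k = k + 5.
Take A(k)=k + 5, B(k)=1, C(k)=1.
f must satisfy (k + 5)·f(k+1) − (1)·f(k) = 1.
d = -1 from the (1,0,0) case.
d = -1 < 0 ⇒ no nonzero polynomial f; not summable.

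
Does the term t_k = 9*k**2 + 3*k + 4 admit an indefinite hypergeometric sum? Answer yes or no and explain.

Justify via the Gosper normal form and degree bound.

Yes. s_k = k*(3*k**2 - 3*k + 4).

Ratio r(k) = (9*k**2 + 21*k + 16)/(9*k**2 + 3*k + 4).
A = 1, B = 1, C = k**2 + k/3 + 4/9.
Solve (1)·f(k+1) − (1)·f(k) = k**2 + k/3 + 4/9.
d = 3 from the (0,0,2) case.
Solve for f: f(k) = k*(3*k**2 - 3*k + 4)/9 (degree 3 ≤ 3).
R(k) = B(k−1)·f(k)/C(k) = k*(3*k**2 - 3*k + 4)/(9*k**2 + 3*k + 4); s_k = R·t_k = k*(3*k**2 - 3*k + 4).
s_(k+1) − s_k = 9*k**2 + 3*k + 4 = t_k.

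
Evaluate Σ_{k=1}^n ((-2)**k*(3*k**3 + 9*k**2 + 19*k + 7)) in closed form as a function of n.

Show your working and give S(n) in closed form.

S(n) = 2*(-2)**n*n**3 + 8*(-2)**n*n**2 + 16*(-2)**n*n + 8*(-2)**n - 8

r(k) = 2*(-3*k**3 - 18*k**2 - 46*k - 38)/(3*k**3 + 9*k**2 + 19*k + 7) after simplifying.
Normal form (A,B,C) = (-2, 1, k**3 + 3*k**2 + 19*k/3 + 7/3).
f must satisfy (-2)·f(k+1) − (1)·f(k) = k**3 + 3*k**2 + 19*k/3 + 7/3.
Degrees (0,0,3) ⇒ d ≤ 3.
Solve for f: f(k) = -(k**3 + k**2 + 3*k - 1)/3 (degree 3 ≤ 3).
So s_k = (B(k−1)f/C)·t_k = (-(k**3 + k**2 + 3*k - 1)/(3*k**3 + 9*k**2 + 19*k + 7))·t_k = (-2)**k*(-k**3 - k**2 - 3*k + 1).
s_(k+1) − s_k = (-2)**k*(3*k**3 + 9*k**2 + 19*k + 7) = t_k.
Evaluate: s_(n+1) = 2*(-2)**n*(n**3 + 4*n**2 + 8*n + 4); subtract s_(1) = 8 ⇒ S(n) = 2*(-2)**n*n**3 + 8*(-2)**n*n**2 + 16*(-2)**n*n + 8*(-2)**n - 8.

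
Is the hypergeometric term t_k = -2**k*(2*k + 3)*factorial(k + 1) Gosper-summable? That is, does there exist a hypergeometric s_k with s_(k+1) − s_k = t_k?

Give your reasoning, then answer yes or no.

Yes. s_k = -2**k*factorial(k + 1).

The ratio is 2*(k + 2)*(2*k + 5)/(2*k + 3).
A = 2*k + 4, B = 1, C = k + 3/2.
Set up (2*k + 4)·f(k+1) − (1)·f(k) − (k + 3/2) = 0.
Degrees (1,0,1) ⇒ d ≤ 0.
Solving with deg f ≤ 0: f(k) = 1/2.
Then R = B(k−1)f/C = 1/(2*k + 3), so s_k = R(k)·t_k = -2**k*factorial(k + 1).
Verify: -2**k*(2*k + 3)*factorial(k + 1) matches t_k.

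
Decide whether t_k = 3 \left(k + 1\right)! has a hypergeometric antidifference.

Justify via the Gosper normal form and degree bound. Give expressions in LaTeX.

Ratio r(k) = k + 2.
A = k + 2, B = 1, C = 1.
Key eq: (k + 2)·f(k+1) = (1)·f(k) + (1).
Degrees (1,0,0) ⇒ d ≤ -1.
deg f ≤ -1 is impossible — no certificate.

No — negative degree bound, so no certificate f.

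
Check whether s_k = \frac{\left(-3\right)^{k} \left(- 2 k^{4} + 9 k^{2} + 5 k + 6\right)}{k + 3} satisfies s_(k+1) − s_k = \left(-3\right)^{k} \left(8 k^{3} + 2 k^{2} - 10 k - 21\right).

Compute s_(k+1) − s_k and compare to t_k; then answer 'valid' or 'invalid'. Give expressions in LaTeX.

Invalid: residual \frac{\left(-3\right)^{k} \left(- 8 k^{4} - 28 k^{3} + 8 k^{2} + 52 k + 66\right)}{k^{2} + 7 k + 12} ≠ 0.

s_(k+1) = (-3)**(k + 1)*(5*k - 2*(k + 1)**4 + 9*(k + 1)**2 + 11)/(k + 4)
s_(k+1) − s_k = (-3)**k*(8*k**5 + 50*k**4 + 72*k**3 - 59*k**2 - 215*k - 186)/(k**2 + 7*k + 12)
(s_(k+1) − s_k) − t_k = (-3)**k*(-8*k**4 - 28*k**3 + 8*k**2 + 52*k + 66)/(k**2 + 7*k + 12)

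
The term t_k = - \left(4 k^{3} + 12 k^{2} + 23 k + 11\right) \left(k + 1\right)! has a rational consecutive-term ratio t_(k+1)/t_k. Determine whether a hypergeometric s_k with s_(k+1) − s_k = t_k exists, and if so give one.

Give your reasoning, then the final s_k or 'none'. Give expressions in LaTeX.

s_k = - \left(4 k^{2} + 3\right) \left(k + 1\right)!

Ratio r(k) = (4*k**4 + 32*k**3 + 107*k**2 + 168*k + 100)/(4*k**3 + 12*k**2 + 23*k + 11).
Normal form (A,B,C) = (k + 2, 1, k**3 + 3*k**2 + 23*k/4 + 11/4).
Solve (k + 2)·f(k+1) − (1)·f(k) = k**3 + 3*k**2 + 23*k/4 + 11/4.
From deg A=1, deg B=0, deg C=3: d=2.
Match coefficients ⇒ f(k) = (4*k**2 + 3)/4.
R(k) = B(k−1)·f(k)/C(k) = (4*k**2 + 3)/(4*k**3 + 12*k**2 + 23*k + 11); s_k = R·t_k = -(4*k**2 + 3)*factorial(k + 1).
Verify: -(4*k**3 + 12*k**2 + 23*k + 11)*factorial(k + 1) matches t_k.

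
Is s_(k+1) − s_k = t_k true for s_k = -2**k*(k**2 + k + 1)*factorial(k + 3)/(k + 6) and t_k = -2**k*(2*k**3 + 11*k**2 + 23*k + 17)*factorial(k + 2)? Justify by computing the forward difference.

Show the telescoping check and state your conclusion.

s_(k+1) = -2**(k + 1)*(k**2 + 3*k + 3)*factorial(k + 4)/(k + 7)
s_(k+1) − s_k = -2**k*(2*k**4 + 25*k**3 + 106*k**2 + 196*k + 137)*factorial(k + 3)/((k + 6)*(k + 7))
(s_(k+1) − s_k) − t_k = 3*2**k*(2*k**4 + 23*k**3 + 88*k**2 + 154*k + 101)*factorial(k + 2)/((k + 6)*(k + 7))

Invalid: residual 3*2**k*(2*k**4 + 23*k**3 + 88*k**2 + 154*k + 101)*factorial(k + 2)/((k + 6)*(k + 7)) ≠ 0.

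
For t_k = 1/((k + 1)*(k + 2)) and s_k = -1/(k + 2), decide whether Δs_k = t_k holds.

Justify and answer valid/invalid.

Invalid: residual -2/(k**3 + 6*k**2 + 11*k + 6) ≠ 0.

s_(k+1) = -1/(k + 3)
s_(k+1) − s_k = 1/((k + 2)*(k + 3))
(s_(k+1) − s_k) − t_k = -2/(k**3 + 6*k**2 + 11*k + 6)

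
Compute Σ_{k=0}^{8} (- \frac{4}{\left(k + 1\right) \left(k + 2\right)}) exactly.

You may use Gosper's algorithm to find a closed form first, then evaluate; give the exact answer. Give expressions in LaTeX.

Σ = -18/5

t_(k+1)/t_k = (k + 1)/(k + 3).
So A=k + 1 and B=k + 3, with C=1.
Solve (k + 1)·f(k+1) − (k + 2)·f(k) = 1.
From deg A=1, deg B=1, deg C=0: d=1.
Solve for f: f(k) = k (degree 1 ≤ 1).
R(k) = B(k−1)·f(k)/C(k) = k*(k + 2); s_k = R·t_k = -4*k/(k + 1).
Check: Δs_k = -4/(k**2 + 3*k + 2). ✓
Telescoping: Σ = s_(9) − s_(0) = -18/5 − (0) = -18/5.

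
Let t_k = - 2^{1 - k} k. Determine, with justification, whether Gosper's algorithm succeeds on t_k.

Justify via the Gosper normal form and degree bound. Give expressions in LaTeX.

r(k) = (k + 1)/(2*k) after simplifying.
A = 1/2, B = 1, C = k.
Set up (1/2)·f(k+1) − (1)·f(k) − (k) = 0.
d = 1 from the (0,0,1) case.
Coefficient equations give f(k) = -2*(k + 1).
R(k) = B(k−1)·f(k)/C(k) = -2*(k + 1)/k; s_k = R·t_k = 2**(2 - k)*(k + 1).
s_(k+1) − s_k = -2**(1 - k)*k = t_k.

Yes. s_k = 2^{2 - k} \left(k + 1\right).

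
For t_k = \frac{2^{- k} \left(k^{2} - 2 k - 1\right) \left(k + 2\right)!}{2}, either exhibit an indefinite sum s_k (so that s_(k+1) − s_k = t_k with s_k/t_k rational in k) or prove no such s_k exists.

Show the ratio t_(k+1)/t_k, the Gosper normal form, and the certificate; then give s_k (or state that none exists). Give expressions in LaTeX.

Step 1: r(k) = (k + 3)*(2*k - (k + 1)**2 + 3)/(2*(-k**2 + 2*k + 1)).
So A=k/2 + 3/2 and B=1, with C=k**2 - 2*k - 1.
Need (k/2 + 3/2)·f(k+1) − (1)·f(k) = k**2 - 2*k - 1.
d = 1 from the (1,0,2) case.
Solve for f: f(k) = 2*(k - 4) (degree 1 ≤ 1).
Then R = B(k−1)f/C = 2*(k - 4)/(k**2 - 2*k - 1), so s_k = R(k)·t_k = (k - 4)*factorial(k + 2)/2**k.
s_(k+1) − s_k = (k**2 - 2*k - 1)*factorial(k + 2)/(2*2**k) = t_k.

s_k = 2^{- k} \left(k - 4\right) \left(k + 2\right)!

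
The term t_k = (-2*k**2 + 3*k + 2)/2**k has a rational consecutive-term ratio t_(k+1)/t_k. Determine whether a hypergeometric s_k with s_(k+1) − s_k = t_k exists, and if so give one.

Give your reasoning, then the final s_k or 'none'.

The ratio is (2*k**2 + k - 3)/(2*(2*k**2 - 3*k - 2)).
Gosper form: A/B · C(k+1)/C(k) with A=1/2, B=1, C=k**2 - 3*k/2 - 1.
Set up (1/2)·f(k+1) − (1)·f(k) − (k**2 - 3*k/2 - 1) = 0.
Degrees (0,0,2) ⇒ d ≤ 2.
Match coefficients ⇒ f(k) = -2*k**2 - k - 1.
So s_k = (B(k−1)f/C)·t_k = (-2*(2*k**2 + k + 1)/((k - 2)*(2*k + 1)))·t_k = 2**(1 - k)*(2*k**2 + k + 1).
s_(k+1) − s_k = (-2*k**2 + 3*k + 2)/2**k = t_k.

s_k = 2**(1 - k)*(2*k**2 + k + 1)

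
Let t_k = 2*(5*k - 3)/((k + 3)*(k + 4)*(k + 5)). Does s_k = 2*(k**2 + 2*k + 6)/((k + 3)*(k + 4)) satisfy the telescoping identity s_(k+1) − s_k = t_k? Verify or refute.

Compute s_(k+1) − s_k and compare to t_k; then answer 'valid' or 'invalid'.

valid; difference matches t_k

s_(k+1) = 2*(2*k + (k + 1)**2 + 8)/((k + 4)*(k + 5))
s_(k+1) − s_k = 2*(5*k - 3)/(k**3 + 12*k**2 + 47*k + 60)
(s_(k+1) − s_k) − t_k = 0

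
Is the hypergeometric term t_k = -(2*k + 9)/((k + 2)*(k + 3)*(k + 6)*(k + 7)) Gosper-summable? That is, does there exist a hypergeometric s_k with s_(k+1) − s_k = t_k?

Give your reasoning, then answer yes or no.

Yes. s_k = k*(-k - 8)/(12*(k**2 + 8*k + 12)).

The ratio is (k + 2)*(k + 6)*(2*k + 11)/((k + 4)*(k + 8)*(2*k + 9)).
A = k + 2, B = k + 8, C = k**3 + 27*k**2/2 + 121*k/2 + 90.
Set up (k + 2)·f(k+1) − (k + 7)·f(k) − (k**3 + 27*k**2/2 + 121*k/2 + 90) = 0.
deg f ≤ 5 (via 1,1,3).
A polynomial solution: f(k) = k*(k + 3)*(k + 4)*(k + 5)*(k + 8)/24.
Get s_k = R·t_k = k*(-k - 8)/(12*(k**2 + 8*k + 12)) with R(k) = B(k−1)f(k)/C(k) = k*(k + 3)*(k + 7)*(k + 8)/(12*(2*k + 9)).
s_(k+1) − s_k = (-2*k - 9)/(k**4 + 18*k**3 + 113*k**2 + 288*k + 252) = t_k.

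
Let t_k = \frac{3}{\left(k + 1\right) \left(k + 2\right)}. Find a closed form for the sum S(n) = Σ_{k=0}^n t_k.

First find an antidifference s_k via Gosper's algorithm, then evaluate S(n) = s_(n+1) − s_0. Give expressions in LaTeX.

Ratio r(k) = (k + 1)/(k + 3).
A = k + 1, B = k + 3, C = 1.
Solve (k + 1)·f(k+1) − (k + 2)·f(k) = 1.
From deg A=1, deg B=1, deg C=0: d=1.
Match coefficients ⇒ f(k) = k.
Get s_k = R·t_k = 3*k/(k + 1) with R(k) = B(k−1)f(k)/C(k) = k*(k + 2).
s_(k+1) − s_k = 3/(k**2 + 3*k + 2) = t_k.
s_(n+1) = 3*(n + 1)/(n + 2) and s_(0) = 0, so S(n) = 3*(n + 1)/(n + 2).

S(n) = \frac{3 \left(n + 1\right)}{n + 2}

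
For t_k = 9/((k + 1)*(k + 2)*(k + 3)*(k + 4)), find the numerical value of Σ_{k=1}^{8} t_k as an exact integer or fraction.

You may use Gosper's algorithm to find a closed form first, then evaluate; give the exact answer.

Compute t_(k+1)/t_k: get (k + 1)/(k + 5).
Gosper form: A/B · C(k+1)/C(k) with A=k + 1, B=k + 5, C=1.
Solve (k + 1)·f(k+1) − (k + 4)·f(k) = 1.
Bound: deg f ≤ 3.
Solving with deg f ≤ 3: f(k) = k*(k**2 + 6*k + 11)/18.
Get s_k = R·t_k = k*(k**2 + 6*k + 11)/(2*(k + 1)*(k + 2)*(k + 3)) with R(k) = B(k−1)f(k)/C(k) = k*(k + 4)*(k**2 + 6*k + 11)/18.
Δs = 9/(k**4 + 10*k**3 + 35*k**2 + 50*k + 24), as required.
Telescoping: Σ = s_(9) − s_(1) = 219/440 − (3/8) = 27/220.

Σ = 27/220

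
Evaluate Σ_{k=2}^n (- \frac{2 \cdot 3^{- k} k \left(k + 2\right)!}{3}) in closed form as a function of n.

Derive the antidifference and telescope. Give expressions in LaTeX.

S(n) = \frac{16}{3} - \frac{2 \cdot 3^{- n} \left(n + 3\right)!}{3}

The ratio is (k + 1)*(k + 3)/(3*k).
So A=k/3 + 1 and B=1, with C=k.
f must satisfy (k/3 + 1)·f(k+1) − (1)·f(k) = k.
Degrees (1,0,1) ⇒ d ≤ 0.
Match coefficients ⇒ f(k) = 3.
So s_k = (B(k−1)f/C)·t_k = (3/k)·t_k = -2*factorial(k + 2)/3**k.
Δs = -2*k*factorial(k + 2)/(3*3**k), as required.
Evaluate: s_(n+1) = -2*3**(-n - 1)*factorial(n + 3); subtract s_(2) = -16/3 ⇒ S(n) = 16/3 - 2*factorial(n + 3)/(3*3**n).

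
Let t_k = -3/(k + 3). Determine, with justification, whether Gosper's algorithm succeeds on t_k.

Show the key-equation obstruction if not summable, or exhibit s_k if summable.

No — t_k has no hypergeometric antidifference.

Step 1: r(k) = (k + 3)/(k + 4).
So A=k + 3 and B=k + 4, with C=1.
Solve (k + 3)·f(k+1) − (k + 3)·f(k) = 1.
Degrees (1,1,0) ⇒ d ≤ 0.
Write f(k) = c0. Then LHS − RHS = -1, requiring -1 = 0: contradictory. No certificate.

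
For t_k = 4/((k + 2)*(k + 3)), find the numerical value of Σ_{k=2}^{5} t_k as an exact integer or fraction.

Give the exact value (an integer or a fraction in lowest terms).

Σ = 1/2

t_(k+1)/t_k = (k + 2)/(k + 4).
Take A(k)=k + 2, B(k)=k + 4, C(k)=1.
f must satisfy (k + 2)·f(k+1) − (k + 3)·f(k) = 1.
d = 1 from the (1,1,0) case.
Coefficient equations give f(k) = k/2.
Then R = B(k−1)f/C = k*(k + 3)/2, so s_k = R(k)·t_k = 2*k/(k + 2).
Verify: 4/(k**2 + 5*k + 6) matches t_k.
Σ_(k=2)^(5) t_k = s_(6) − s_(2) = 3/2 − (1) = 1/2.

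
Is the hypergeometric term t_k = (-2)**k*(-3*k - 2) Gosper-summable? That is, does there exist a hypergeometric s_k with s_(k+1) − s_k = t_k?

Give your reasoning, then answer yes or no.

Compute t_(k+1)/t_k: get 2*(-3*k - 5)/(3*k + 2).
Factor: A=-2; B=1; C=k + 2/3.
Key eq: (-2)·f(k+1) = (1)·f(k) + (k + 2/3).
deg f ≤ 1 (via 0,0,1).
Solving with deg f ≤ 1: f(k) = -k/3.
Then R = B(k−1)f/C = -k/(3*k + 2), so s_k = R(k)·t_k = (-2)**k*k.
s_(k+1) − s_k = (-2)**k*(-3*k - 2) = t_k.

Yes. s_k = (-2)**k*k.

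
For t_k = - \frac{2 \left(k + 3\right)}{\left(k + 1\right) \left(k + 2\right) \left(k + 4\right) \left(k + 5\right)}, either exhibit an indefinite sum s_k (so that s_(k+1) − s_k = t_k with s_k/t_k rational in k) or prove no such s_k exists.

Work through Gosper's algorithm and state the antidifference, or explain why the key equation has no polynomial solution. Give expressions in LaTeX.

s_k = \frac{k \left(- k - 5\right)}{4 \left(k^{2} + 5 k + 4\right)}

Ratio r(k) = (k + 1)*(k + 4)**2/((k + 3)**2*(k + 6)).
A = k + 1, B = k + 6, C = k**2 + 6*k + 9.
Key eq: (k + 1)·f(k+1) = (k + 5)·f(k) + (k**2 + 6*k + 9).
Bound: deg f ≤ 4.
Solving with deg f ≤ 4: f(k) = k*(k + 2)*(k + 3)*(k + 5)/8.
Then R = B(k−1)f/C = k*(k + 2)*(k + 5)**2/(8*(k + 3)), so s_k = R(k)·t_k = k*(-k - 5)/(4*(k**2 + 5*k + 4)).
Check: Δs_k = 2*(-k - 3)/(k**4 + 12*k**3 + 49*k**2 + 78*k + 40). ✓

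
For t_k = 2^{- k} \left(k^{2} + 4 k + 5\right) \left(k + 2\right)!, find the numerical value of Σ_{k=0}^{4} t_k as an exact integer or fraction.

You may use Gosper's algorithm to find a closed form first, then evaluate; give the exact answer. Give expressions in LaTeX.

Σ = 2197

The ratio is (k + 3)*(4*k + (k + 1)**2 + 9)/(2*(k**2 + 4*k + 5)).
Take A(k)=k/2 + 3/2, B(k)=1, C(k)=k**2 + 4*k + 5.
f must satisfy (k/2 + 3/2)·f(k+1) − (1)·f(k) = k**2 + 4*k + 5.
From deg A=1, deg B=0, deg C=2: d=1.
Solve for f: f(k) = 2*(k + 2) (degree 1 ≤ 1).
So s_k = (B(k−1)f/C)·t_k = (2*(k + 2)/(k**2 + 4*k + 5))·t_k = 2**(1 - k)*(k + 2)*factorial(k + 2).
s_(k+1) − s_k = (k**2 + 4*k + 5)*factorial(k + 2)/2**k = t_k.
Evaluate s at k=5 and k=0: 2205 and 8; difference 2197.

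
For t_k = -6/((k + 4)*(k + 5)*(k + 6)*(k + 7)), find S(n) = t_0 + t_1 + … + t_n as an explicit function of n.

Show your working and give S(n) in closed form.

S(n) = (-n**3 - 18*n**2 - 107*n - 90)/(60*(n**3 + 18*n**2 + 107*n + 210))

Ratio r(k) = (k + 4)/(k + 8).
A = k + 4, B = k + 8, C = 1.
Key eq: (k + 4)·f(k+1) = (k + 7)·f(k) + (1).
From deg A=1, deg B=1, deg C=0: d=3.
Coefficient equations give f(k) = k*(k**2 + 15*k + 74)/360.
Get s_k = R·t_k = k*(-k**2 - 15*k - 74)/(60*(k + 4)*(k + 5)*(k + 6)) with R(k) = B(k−1)f(k)/C(k) = k*(k + 7)*(k**2 + 15*k + 74)/360.
Check: Δs_k = -6/(k**4 + 22*k**3 + 179*k**2 + 638*k + 840). ✓
Σ_(k=0)^n t_k = s_(n+1) − s_(0) = ((-n**3 - 18*n**2 - 107*n - 90)/(60*(n**3 + 18*n**2 + 107*n + 210))) − (0), i.e. (-n**3 - 18*n**2 - 107*n - 90)/(60*(n**3 + 18*n**2 + 107*n + 210)).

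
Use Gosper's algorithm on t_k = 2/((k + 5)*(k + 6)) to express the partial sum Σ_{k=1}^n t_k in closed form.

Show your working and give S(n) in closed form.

Step 1: r(k) = (k + 5)/(k + 7).
So A=k + 5 and B=k + 7, with C=1.
Solve (k + 5)·f(k+1) − (k + 6)·f(k) = 1.
Bound: deg f ≤ 1.
Match coefficients ⇒ f(k) = k/5.
R(k) = B(k−1)·f(k)/C(k) = k*(k + 6)/5; s_k = R·t_k = 2*k/(5*(k + 5)).
s_(k+1) − s_k = 2/(k**2 + 11*k + 30) = t_k.
Telescope: S(n) = s_(n+1) − s_(1) = 2*(n + 1)/(5*(n + 6)) − (1/15) = n/(3*(n + 6)).

S(n) = n/(3*(n + 6))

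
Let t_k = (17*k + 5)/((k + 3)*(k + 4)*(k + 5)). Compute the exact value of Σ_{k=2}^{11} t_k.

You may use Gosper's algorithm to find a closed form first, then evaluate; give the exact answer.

Step 1: r(k) = (k + 3)*(17*k + 22)/((k + 6)*(17*k + 5)).
Gosper form: A/B · C(k+1)/C(k) with A=k + 3, B=k + 6, C=k + 5/17.
Key eq: (k + 3)·f(k+1) = (k + 5)·f(k) + (k + 5/17).
deg f ≤ 2 (via 1,1,1).
A polynomial solution: f(k) = k*(7*k - 2)/51.
So s_k = (B(k−1)f/C)·t_k = (k*(k + 5)*(7*k - 2)/(3*(17*k + 5)))·t_k = k*(7*k - 2)/(3*(k + 3)*(k + 4)).
Δs = (17*k + 5)/(k**3 + 12*k**2 + 47*k + 60), as required.
Σ_(k=2)^(11) t_k = s_(12) − s_(2) = 41/30 − (4/15) = 11/10.

Σ = 11/10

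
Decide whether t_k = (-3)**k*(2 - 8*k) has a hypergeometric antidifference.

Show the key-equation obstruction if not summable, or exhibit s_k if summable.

Yes. s_k = 2*(-3)**k*(k - 1).

The ratio is 3*(-4*k - 3)/(4*k - 1).
Take A(k)=-3, B(k)=1, C(k)=k - 1/4.
Set up (-3)·f(k+1) − (1)·f(k) − (k - 1/4) = 0.
Degrees (0,0,1) ⇒ d ≤ 1.
Match coefficients ⇒ f(k) = -(k - 1)/4.
Certificate R = B(k−1)f/C = -(k - 1)/(4*k - 1) gives s_k = 2*(-3)**k*(k - 1).
s_(k+1) − s_k = (-3)**k*(2 - 8*k) = t_k.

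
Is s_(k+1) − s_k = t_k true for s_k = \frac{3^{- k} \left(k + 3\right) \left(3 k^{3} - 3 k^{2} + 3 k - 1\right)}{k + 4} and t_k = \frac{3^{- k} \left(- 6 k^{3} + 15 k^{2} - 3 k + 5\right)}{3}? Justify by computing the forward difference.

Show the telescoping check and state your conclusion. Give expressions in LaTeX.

Invalid: residual \frac{3^{- k} \left(6 k^{4} + 18 k^{3} - 66 k^{2} + 16 k - 23\right)}{3 \left(k^{2} + 9 k + 20\right)} ≠ 0.

s_(k+1) = (3*k**4 + 18*k**3 + 30*k**2 + 26*k + 8)/(3*3**k*(k + 5))
s_(k+1) − s_k = (-6*k**5 - 33*k**4 + 30*k**3 + 212*k**2 + k + 77)/(3*3**k*(k**2 + 9*k + 20))
(s_(k+1) − s_k) − t_k = (6*k**4 + 18*k**3 - 66*k**2 + 16*k - 23)/(3*3**k*(k**2 + 9*k + 20))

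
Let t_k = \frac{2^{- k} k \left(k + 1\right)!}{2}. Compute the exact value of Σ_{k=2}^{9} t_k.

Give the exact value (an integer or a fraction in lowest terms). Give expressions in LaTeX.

Σ = 155919/4

Compute t_(k+1)/t_k: get (k + 1)*(k + 2)/(2*k).
So A=k/2 + 1 and B=1, with C=k.
Key eq: (k/2 + 1)·f(k+1) = (1)·f(k) + (k).
Bound: deg f ≤ 0.
Match coefficients ⇒ f(k) = 2.
R(k) = B(k−1)·f(k)/C(k) = 2/k; s_k = R·t_k = factorial(k + 1)/2**k.
Check: Δs_k = k*factorial(k + 1)/(2*2**k). ✓
Telescoping: Σ = s_(10) − s_(2) = 155925/4 − (3/2) = 155919/4.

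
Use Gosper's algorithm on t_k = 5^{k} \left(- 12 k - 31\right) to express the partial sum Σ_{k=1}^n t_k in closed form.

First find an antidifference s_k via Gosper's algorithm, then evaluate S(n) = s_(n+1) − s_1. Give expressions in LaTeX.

S(n) = - 15 \cdot 5^{n} n - 35 \cdot 5^{n} + 35

r(k) = 5*(12*k + 43)/(12*k + 31) after simplifying.
A = 5, B = 1, C = k + 31/12.
Set up (5)·f(k+1) − (1)·f(k) − (k + 31/12) = 0.
From deg A=0, deg B=0, deg C=1: d=1.
Solve for f: f(k) = (3*k + 4)/12 (degree 1 ≤ 1).
R(k) = B(k−1)·f(k)/C(k) = (3*k + 4)/(12*k + 31); s_k = R·t_k = 5**k*(-3*k - 4).
s_(k+1) − s_k = 5**k*(-12*k - 31) = t_k.
s_(n+1) = 5**(n + 1)*(-3*n - 7) and s_(1) = -35, so S(n) = -15*5**n*n - 35*5**n + 35.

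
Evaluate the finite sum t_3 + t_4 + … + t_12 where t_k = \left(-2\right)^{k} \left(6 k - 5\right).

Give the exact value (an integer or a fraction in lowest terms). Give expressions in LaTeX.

Σ = 188392

Compute t_(k+1)/t_k: get 2*(-6*k - 1)/(6*k - 5).
Take A(k)=-2, B(k)=1, C(k)=k - 5/6.
Set up (-2)·f(k+1) − (1)·f(k) − (k - 5/6) = 0.
deg f ≤ 1 (via 0,0,1).
Coefficient equations give f(k) = -(2*k - 3)/6.
Get s_k = R·t_k = (-2)**k*(3 - 2*k) with R(k) = B(k−1)f(k)/C(k) = -(2*k - 3)/(6*k - 5).
Δs = (-2)**k*(6*k - 5), as required.
Sum = s_(13) − s_(3); s_(13) = 188416, s_(3) = 24 ⇒ 188392.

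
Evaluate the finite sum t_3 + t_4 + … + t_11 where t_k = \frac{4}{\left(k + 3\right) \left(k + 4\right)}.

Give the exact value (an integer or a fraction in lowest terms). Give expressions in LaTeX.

The ratio is (k + 3)/(k + 5).
A = k + 3, B = k + 5, C = 1.
Need (k + 3)·f(k+1) − (k + 4)·f(k) = 1.
deg f ≤ 1 (via 1,1,0).
Coefficient equations give f(k) = k/3.
R(k) = B(k−1)·f(k)/C(k) = k*(k + 4)/3; s_k = R·t_k = 4*k/(3*(k + 3)).
Δs = 4/(k**2 + 7*k + 12), as required.
Evaluate s at k=12 and k=3: 16/15 and 2/3; difference 2/5.

Σ = 2/5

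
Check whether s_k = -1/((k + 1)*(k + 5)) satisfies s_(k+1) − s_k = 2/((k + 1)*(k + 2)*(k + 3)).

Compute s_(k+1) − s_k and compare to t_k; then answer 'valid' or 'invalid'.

s_(k+1) = -1/((k + 2)*(k + 6))
s_(k+1) − s_k = (2*k + 7)/(k**4 + 14*k**3 + 65*k**2 + 112*k + 60)
(s_(k+1) − s_k) − t_k = 3*(-3*k - 13)/(k**5 + 17*k**4 + 107*k**3 + 307*k**2 + 396*k + 180)

Invalid: residual 3*(-3*k - 13)/(k**5 + 17*k**4 + 107*k**3 + 307*k**2 + 396*k + 180) ≠ 0.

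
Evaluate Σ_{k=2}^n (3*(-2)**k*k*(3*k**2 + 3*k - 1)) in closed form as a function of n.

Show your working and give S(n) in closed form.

S(n) = 6*(-2)**n*n**3 + 12*(-2)**n*n**2 - 2*(-2)**n + 32

r(k) = 2*(-3*k**3 - 12*k**2 - 14*k - 5)/(k*(3*k**2 + 3*k - 1)) after simplifying.
Gosper form: A/B · C(k+1)/C(k) with A=-2, B=1, C=k**3 + k**2 - k/3.
f must satisfy (-2)·f(k+1) − (1)·f(k) = k**3 + k**2 - k/3.
Degrees (0,0,3) ⇒ d ≤ 3.
Solve for f: f(k) = -(3*k**3 - 3*k**2 - 3*k + 2)/9 (degree 3 ≤ 3).
Get s_k = R·t_k = (-2)**k*(-3*k**3 + 3*k**2 + 3*k - 2) with R(k) = B(k−1)f(k)/C(k) = -(3*k**3 - 3*k**2 - 3*k + 2)/(3*k*(3*k**2 + 3*k - 1)).
s_(k+1) − s_k = 3*(-2)**k*k*(3*k**2 + 3*k - 1) = t_k.
Telescope: S(n) = s_(n+1) − s_(2) = (-2)**(n + 1)*(-3*n**3 - 6*n**2 + 1) − (-32) = 6*(-2)**n*n**3 + 12*(-2)**n*n**2 - 2*(-2)**n + 32.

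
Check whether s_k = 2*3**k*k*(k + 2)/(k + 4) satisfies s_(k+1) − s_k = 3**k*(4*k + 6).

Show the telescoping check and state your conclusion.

Invalid: residual 8*3**k*(-k**2 - 5*k - 6)/(k**2 + 9*k + 20) ≠ 0.

s_(k+1) = 6*3**k*(k + 1)*(k + 3)/(k + 5)
s_(k+1) − s_k = 3**k*(4*k**3 + 34*k**2 + 94*k + 72)/(k**2 + 9*k + 20)
(s_(k+1) − s_k) − t_k = 8*3**k*(-k**2 - 5*k - 6)/(k**2 + 9*k + 20)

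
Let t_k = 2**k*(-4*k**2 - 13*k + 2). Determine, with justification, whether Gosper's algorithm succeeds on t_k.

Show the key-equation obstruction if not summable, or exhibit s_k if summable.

Compute t_(k+1)/t_k: get 2*(4*k**2 + 21*k + 15)/(4*k**2 + 13*k - 2).
Gosper form: A/B · C(k+1)/C(k) with A=2, B=1, C=k**2 + 13*k/4 - 1/2.
f must satisfy (2)·f(k+1) − (1)·f(k) = k**2 + 13*k/4 - 1/2.
d = 2 from the (0,0,2) case.
A polynomial solution: f(k) = (4*k**2 - 3*k - 4)/4.
So s_k = (B(k−1)f/C)·t_k = ((4*k**2 - 3*k - 4)/(4*k**2 + 13*k - 2))·t_k = 2**k*(-4*k**2 + 3*k + 4).
Δs = 2**k*(-4*k**2 - 13*k + 2), as required.

Yes. s_k = 2**k*(-4*k**2 + 3*k + 4).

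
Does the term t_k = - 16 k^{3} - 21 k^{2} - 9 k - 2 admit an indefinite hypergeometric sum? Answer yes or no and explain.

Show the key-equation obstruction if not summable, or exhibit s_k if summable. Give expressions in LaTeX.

r(k) = (16*k**3 + 69*k**2 + 99*k + 48)/(16*k**3 + 21*k**2 + 9*k + 2) after simplifying.
Normal form (A,B,C) = (1, 1, k**3 + 21*k**2/16 + 9*k/16 + 1/8).
Key eq: (1)·f(k+1) = (1)·f(k) + (k**3 + 21*k**2/16 + 9*k/16 + 1/8).
deg f ≤ 4 (via 0,0,3).
Match coefficients ⇒ f(k) = k*(4*k**3 - k**2 - 2*k + 1)/16.
So s_k = (B(k−1)f/C)·t_k = (k*(4*k**3 - k**2 - 2*k + 1)/(16*k**3 + 21*k**2 + 9*k + 2))·t_k = k*(-4*k**3 + k**2 + 2*k - 1).
Verify: -16*k**3 - 21*k**2 - 9*k - 2 matches t_k.

Yes. s_k = k \left(- 4 k^{3} + k^{2} + 2 k - 1\right).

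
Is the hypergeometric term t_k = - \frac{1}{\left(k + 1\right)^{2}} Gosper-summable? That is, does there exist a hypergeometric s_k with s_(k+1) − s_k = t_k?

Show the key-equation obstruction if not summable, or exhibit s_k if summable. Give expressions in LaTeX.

t_(k+1)/t_k = (k + 1)**2/(k + 2)**2.
Take A(k)=k**2 + 2*k + 1, B(k)=k**2 + 4*k + 4, C(k)=1.
Need (k**2 + 2*k + 1)·f(k+1) − (k**2 + 2*k + 1)·f(k) = 1.
d = 0 from the (2,2,0) case.
Put f(k) = c0: A·f(k+1) − B(k−1)·f(k) − C = -1; need -1 = 0 — inconsistent ⇒ no f, not summable.

No — key equation has no polynomial f.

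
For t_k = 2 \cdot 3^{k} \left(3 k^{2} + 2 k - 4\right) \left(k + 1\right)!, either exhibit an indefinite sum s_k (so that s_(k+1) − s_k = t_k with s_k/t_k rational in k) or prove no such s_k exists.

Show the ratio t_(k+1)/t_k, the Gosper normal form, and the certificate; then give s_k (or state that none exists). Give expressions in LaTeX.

r(k) = 3*(3*k**3 + 14*k**2 + 17*k + 2)/(3*k**2 + 2*k - 4) after simplifying.
Take A(k)=3*k + 6, B(k)=1, C(k)=k**2 + 2*k/3 - 4/3.
Need (3*k + 6)·f(k+1) − (1)·f(k) = k**2 + 2*k/3 - 4/3.
Bound: deg f ≤ 1.
Coefficient equations give f(k) = (k - 2)/3.
So s_k = (B(k−1)f/C)·t_k = ((k - 2)/(3*k**2 + 2*k - 4))·t_k = 2*3**k*(k - 2)*factorial(k + 1).
Verify: 2*3**k*(3*k**2 + 2*k - 4)*factorial(k + 1) matches t_k.

s_k = 2 \cdot 3^{k} \left(k - 2\right) \left(k + 1\right)!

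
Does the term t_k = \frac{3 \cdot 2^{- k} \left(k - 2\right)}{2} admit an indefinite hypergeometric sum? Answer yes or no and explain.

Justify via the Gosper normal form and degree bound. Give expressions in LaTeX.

Yes. s_k = 3 \cdot 2^{- k} \left(1 - k\right).

The ratio is (k - 1)/(2*(k - 2)).
Normal form (A,B,C) = (1/2, 1, k - 2).
f must satisfy (1/2)·f(k+1) − (1)·f(k) = k - 2.
Bound: deg f ≤ 1.
Coefficient equations give f(k) = -2*(k - 1).
Then R = B(k−1)f/C = -2*(k - 1)/(k - 2), so s_k = R(k)·t_k = 3*(1 - k)/2**k.
s_(k+1) − s_k = 3*(k - 2)/(2*2**k) = t_k.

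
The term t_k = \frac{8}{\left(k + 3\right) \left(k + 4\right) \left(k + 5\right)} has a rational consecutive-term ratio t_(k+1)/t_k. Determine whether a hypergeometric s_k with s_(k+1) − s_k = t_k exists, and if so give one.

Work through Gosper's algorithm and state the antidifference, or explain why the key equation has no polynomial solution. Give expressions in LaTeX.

t_(k+1)/t_k = (k + 3)/(k + 6).
Gosper form: A/B · C(k+1)/C(k) with A=k + 3, B=k + 6, C=1.
Solve (k + 3)·f(k+1) − (k + 5)·f(k) = 1.
Degrees (1,1,0) ⇒ d ≤ 2.
Match coefficients ⇒ f(k) = k*(k + 7)/24.
So s_k = (B(k−1)f/C)·t_k = (k*(k + 5)*(k + 7)/24)·t_k = k*(k + 7)/(3*(k + 3)*(k + 4)).
Verify: 8/(k**3 + 12*k**2 + 47*k + 60) matches t_k.

s_k = \frac{k \left(k + 7\right)}{3 \left(k + 3\right) \left(k + 4\right)}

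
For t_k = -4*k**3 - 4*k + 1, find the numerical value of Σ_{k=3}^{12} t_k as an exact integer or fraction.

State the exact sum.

Σ = -24590

r(k) = (4*k + 4*(k + 1)**3 + 3)/(4*k**3 + 4*k - 1) after simplifying.
Take A(k)=1, B(k)=1, C(k)=k**3 + k - 1/4.
f must satisfy (1)·f(k+1) − (1)·f(k) = k**3 + k - 1/4.
Degrees (0,0,3) ⇒ d ≤ 4.
Match coefficients ⇒ f(k) = k*(k**3 - 2*k**2 + 3*k - 3)/4.
Get s_k = R·t_k = k*(-k**3 + 2*k**2 - 3*k + 3) with R(k) = B(k−1)f(k)/C(k) = k*(k**3 - 2*k**2 + 3*k - 3)/(4*k**3 + 4*k - 1).
Check: Δs_k = -4*k**3 - 4*k + 1. ✓
Evaluate s at k=13 and k=3: -24635 and -45; difference -24590.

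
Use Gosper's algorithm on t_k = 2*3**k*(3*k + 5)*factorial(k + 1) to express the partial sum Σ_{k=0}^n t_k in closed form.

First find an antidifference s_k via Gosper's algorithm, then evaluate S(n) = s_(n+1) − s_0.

Step 1: r(k) = 3*(k + 2)*(3*k + 8)/(3*k + 5).
So A=3*k + 6 and B=1, with C=k + 5/3.
Set up (3*k + 6)·f(k+1) − (1)·f(k) − (k + 5/3) = 0.
Degrees (1,0,1) ⇒ d ≤ 0.
Coefficient equations give f(k) = 1/3.
R(k) = B(k−1)·f(k)/C(k) = 1/(3*k + 5); s_k = R·t_k = 2*3**k*factorial(k + 1).
Verify: 2*3**k*(3*k + 5)*factorial(k + 1) matches t_k.
Σ_(k=0)^n t_k = s_(n+1) − s_(0) = (6*3**n*factorial(n + 2)) − (2), i.e. 6*3**n*factorial(n + 2) - 2.

S(n) = 6*3**n*factorial(n + 2) - 2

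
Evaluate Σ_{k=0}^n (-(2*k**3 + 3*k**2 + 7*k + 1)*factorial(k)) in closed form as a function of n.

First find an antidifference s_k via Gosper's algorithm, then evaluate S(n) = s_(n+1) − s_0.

t_(k+1)/t_k = (2*k**4 + 11*k**3 + 28*k**2 + 32*k + 13)/(2*k**3 + 3*k**2 + 7*k + 1).
Normal form (A,B,C) = (k + 1, 1, k**3 + 3*k**2/2 + 7*k/2 + 1/2).
Solve (k + 1)·f(k+1) − (1)·f(k) = k**3 + 3*k**2/2 + 7*k/2 + 1/2.
Degrees (1,0,3) ⇒ d ≤ 2.
Coefficient equations give f(k) = (2*k**2 - k + 2)/2.
Get s_k = R·t_k = -(2*k**2 - k + 2)*factorial(k) with R(k) = B(k−1)f(k)/C(k) = (2*k**2 - k + 2)/(2*k**3 + 3*k**2 + 7*k + 1).
Δs = -(2*k**3 + 3*k**2 + 7*k + 1)*factorial(k), as required.
Σ_(k=0)^n t_k = s_(n+1) − s_(0) = (-(2*n**2 + 3*n + 3)*factorial(n + 1)) − (-2), i.e. -2*n**3*factorial(n) - 5*n**2*factorial(n) - 6*n*factorial(n) - 3*factorial(n) + 2.

S(n) = -2*n**3*factorial(n) - 5*n**2*factorial(n) - 6*n*factorial(n) - 3*factorial(n) + 2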